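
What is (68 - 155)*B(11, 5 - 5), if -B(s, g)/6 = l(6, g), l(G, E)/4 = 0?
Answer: 0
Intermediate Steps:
l(G, E) = 0 (l(G, E) = 4*0 = 0)
B(s, g) = 0 (B(s, g) = -6*0 = 0)
(68 - 155)*B(11, 5 - 5) = (68 - 155)*0 = -87*0 = 0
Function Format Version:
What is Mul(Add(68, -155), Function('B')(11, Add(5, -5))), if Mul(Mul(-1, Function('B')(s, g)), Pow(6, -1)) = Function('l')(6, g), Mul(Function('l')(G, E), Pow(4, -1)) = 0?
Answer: 0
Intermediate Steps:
Function('l')(G, E) = 0 (Function('l')(G, E) = Mul(4, 0) = 0)
Function('B')(s, g) = 0 (Function('B')(s, g) = Mul(-6, 0) = 0)
Mul(Add(68, -155), Function('B')(11, Add(5, -5))) = Mul(Add(68, -155), 0) = Mul(-87, 0) = 0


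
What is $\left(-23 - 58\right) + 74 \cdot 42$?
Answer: $3027$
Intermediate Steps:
$\left(-23 - 58\right) + 74 \cdot 42 = -81 + 3108 = 3027$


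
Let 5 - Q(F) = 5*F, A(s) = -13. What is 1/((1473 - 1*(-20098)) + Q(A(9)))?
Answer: 1/21641 ≈ 4.6209e-5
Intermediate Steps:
Q(F) = 5 - 5*F
1/((1473 - 1*(-20098)) + Q(A(9))) = 1/((1473 - 1*(-20098)) + (5 - 5*(-13))) = 1/((1473 + 20098) + (5 + 65)) = 1/(21571 + 70) = 1/21641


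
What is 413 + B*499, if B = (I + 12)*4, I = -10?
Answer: 4405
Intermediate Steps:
B = 8 (B = (-10 + 12)*4 = 2*4 = 8)
413 + B*499 = 413 + 8*499 = 413 + 3992 = 4405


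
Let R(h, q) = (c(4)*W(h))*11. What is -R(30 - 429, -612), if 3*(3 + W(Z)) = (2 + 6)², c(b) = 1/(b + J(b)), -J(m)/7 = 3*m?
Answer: 121/48 ≈ 2.5208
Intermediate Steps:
J(m) = -21*m
c(b) = -1/(20*b) (c(b) = 1/(b - 21*b) = 1/(-20*b) = -1/(20*b))
W(Z) = 55/3 (W(Z) = -3 + (2 + 6)²/3 = -3 + (⅓)*8² = -3 + (⅓)*64 = -3 + 64/3 = 55/3)
R(h, q) = -121/48 (R(h, q) = (-1/20/4*(55/3))*11 = (-1/20*¼*(55/3))*11 = -1/80*55/3*11 = -11/48*11 = -121/48)
-R(30 - 429, -612) = -1*(-121/48) = 121/48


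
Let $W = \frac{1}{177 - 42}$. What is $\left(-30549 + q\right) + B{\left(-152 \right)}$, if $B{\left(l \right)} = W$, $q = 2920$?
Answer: $- \frac{3729914}{135} \approx -27629.0$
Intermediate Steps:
$W = \frac{1}{135} \approx 0.0074074$
$B{\left(l \right)} = \frac{1}{135}$
$\left(-30549 + q\right) + B{\left(-152 \right)} = \left(-30549 + 2920\right) + \frac{1}{135} = -27629 + \frac{1}{135} = - \frac{3729914}{135}$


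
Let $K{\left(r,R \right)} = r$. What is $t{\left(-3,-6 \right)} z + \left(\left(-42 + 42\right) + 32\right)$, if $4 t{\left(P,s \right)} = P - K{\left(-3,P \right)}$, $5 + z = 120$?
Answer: $32$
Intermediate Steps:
$z = 115$ ($z = -5 + 120 = 115$)
$t{\left(P,s \right)} = \frac{3}{4} + \frac{P}{4}$ ($t{\left(P,s \right)} = \frac{P - -3}{4} = \frac{P + 3}{4} = \frac{3 + P}{4} = \frac{3}{4} + \frac{P}{4}$)
$t{\left(-3,-6 \right)} z + \left(\left(-42 + 42\right) + 32\right) = \left(\frac{3}{4} + \frac{1}{4} \left(-3\right)\right) 115 + \left(\left(-42 + 42\right) + 32\right) = \left(\frac{3}{4} - \frac{3}{4}\right) 115 + \left(0 + 32\right) = 0 \cdot 115 + 32 = 0 + 32 = 32$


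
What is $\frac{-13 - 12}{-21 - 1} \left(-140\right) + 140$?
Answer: $- \frac{210}{11} \approx -19.091$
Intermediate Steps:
$\frac{-13 - 12}{-21 - 1} \left(-140\right) + 140 = - \frac{25}{-22} \left(-140\right) + 140 = \left(-25\right) \left(- \frac{1}{22}\right) \left(-140\right) + 140 = \frac{25}{22} \left(-140\right) + 140 = - \frac{1750}{11} + 140 = - \frac{210}{11}$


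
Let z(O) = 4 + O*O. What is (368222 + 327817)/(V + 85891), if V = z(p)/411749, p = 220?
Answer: 286593362211/35365581763 ≈ 8.1037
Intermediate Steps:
z(O) = 4 + O²
V = 48404/411749 (V = (4 + 220²)/411749 = (4 + 48400)*(1/411749) = 48404*(1/411749) = 48404/411749 ≈ 0.11756)
(368222 + 327817)/(V + 85891) = (368222 + 327817)/(48404/411749 + 85891) = 696039/(35365581763/411749) = 696039*(411749/35365581763) = 286593362211/35365581763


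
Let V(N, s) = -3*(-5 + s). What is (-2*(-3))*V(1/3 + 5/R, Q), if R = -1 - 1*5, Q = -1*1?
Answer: 108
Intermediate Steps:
Q = -1
R = -6 (R = -1 - 5 = -6)
V(N, s) = 15 - 3*s
(-2*(-3))*V(1/3 + 5/R, Q) = (-2*(-3))*(15 - 3*(-1)) = 6*(15 + 3) = 6*18 = 108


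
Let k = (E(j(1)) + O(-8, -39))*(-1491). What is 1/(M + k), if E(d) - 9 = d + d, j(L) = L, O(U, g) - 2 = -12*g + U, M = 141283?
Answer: -1/563960 ≈ -1.7732e-6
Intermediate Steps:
O(U, g) = 2 + U - 12*g (O(U, g) = 2 + (-12*g + U) = 2 + (U - 12*g) = 2 + U - 12*g)
E(d) = 9 + 2*d (E(d) = 9 + (d + d) = 9 + 2*d)
k = -705243 (k = ((9 + 2*1) + (2 - 8 - 12*(-39)))*(-1491) = ((9 + 2) + (2 - 8 + 468))*(-1491) = (11 + 462)*(-1491) = 473*(-1491) = -705243)
1/(M + k) = 1/(141283 - 705243) = 1/(-563960) = -1/563960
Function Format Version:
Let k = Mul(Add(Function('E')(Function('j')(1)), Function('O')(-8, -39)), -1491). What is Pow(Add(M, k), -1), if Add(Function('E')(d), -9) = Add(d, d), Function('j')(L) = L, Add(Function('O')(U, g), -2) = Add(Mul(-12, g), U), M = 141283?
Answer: Rational(-1, 563960) ≈ -1.7732e-6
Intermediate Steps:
Function('O')(U, g) = Add(2, U, Mul(-12, g)) (Function('O')(U, g) = Add(2, Add(Mul(-12, g), U)) = Add(2, Add(U, Mul(-12, g))) = Add(2, U, Mul(-12, g)))
Function('E')(d) = Add(9, Mul(2, d)) (Function('E')(d) = Add(9, Add(d, d)) = Add(9, Mul(2, d)))
k = -705243 (k = Mul(Add(Add(9, Mul(2, 1)), Add(2, -8, Mul(-12, -39))), -1491) = Mul(Add(Add(9, 2), Add(2, -8, 468)), -1491) = Mul(Add(11, 462), -1491) = Mul(473, -1491) = -705243)
Pow(Add(M, k), -1) = Pow(Add(141283, -705243), -1) = Pow(-563960, -1) = Rational(-1, 563960)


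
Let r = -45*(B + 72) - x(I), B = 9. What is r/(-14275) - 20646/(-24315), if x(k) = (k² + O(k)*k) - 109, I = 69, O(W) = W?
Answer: 40815128/23139775 ≈ 1.7639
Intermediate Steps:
x(k) = -109 + 2*k² (x(k) = (k² + k*k) - 109 = (k² + k²) - 109 = 2*k² - 109 = -109 + 2*k²)
r = -13058 (r = -45*(9 + 72) - (-109 + 2*69²) = -45*81 - (-109 + 2*4761) = -3645 - (-109 + 9522) = -3645 - 1*9413 = -3645 - 9413 = -13058)
r/(-14275) - 20646/(-24315) = -13058/(-14275) - 20646/(-24315) = -13058*(-1/14275) - 20646*(-1/24315) = 13058/14275 + 6882/8105 = 40815128/23139775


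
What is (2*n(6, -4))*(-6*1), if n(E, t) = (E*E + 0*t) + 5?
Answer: -492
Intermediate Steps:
n(E, t) = 5 + E² (n(E, t) = (E² + 0) + 5 = E² + 5 = 5 + E²)
(2*n(6, -4))*(-6*1) = (2*(5 + 6²))*(-6*1) = (2*(5 + 36))*(-6) = (2*41)*(-6) = 82*(-6) = -492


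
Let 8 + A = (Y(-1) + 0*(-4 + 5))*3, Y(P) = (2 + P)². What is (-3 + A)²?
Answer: 64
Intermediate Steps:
A = -5 (A = -8 + ((2 - 1)² + 0*(-4 + 5))*3 = -8 + (1² + 0*1)*3 = -8 + (1 + 0)*3 = -8 + 1*3 = -8 + 3 = -5)
(-3 + A)² = (-3 - 5)² = (-8)² = 64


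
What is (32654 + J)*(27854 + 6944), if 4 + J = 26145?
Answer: 2045948410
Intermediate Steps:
J = 26141 (J = -4 + 26145 = 26141)
(32654 + J)*(27854 + 6944) = (32654 + 26141)*(27854 + 6944) = 58795*34798 = 2045948410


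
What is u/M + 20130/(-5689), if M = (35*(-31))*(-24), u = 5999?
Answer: -70008127/21163080 ≈ -3.3080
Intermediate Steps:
M = 26040 (M = -1085*(-24) = 26040)
u/M + 20130/(-5689) = 5999/26040 + 20130/(-5689) = 5999*(1/26040) + 20130*(-1/5689) = 857/3720 - 20130/5689 = -70008127/21163080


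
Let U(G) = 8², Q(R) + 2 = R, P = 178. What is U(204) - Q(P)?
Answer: -112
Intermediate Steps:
Q(R) = -2 + R
U(G) = 64
U(204) - Q(P) = 64 - (-2 + 178) = 64 - 1*176 = 64 - 176 = -112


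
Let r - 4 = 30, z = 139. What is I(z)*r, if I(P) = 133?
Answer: 4522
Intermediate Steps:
r = 34 (r = 4 + 30 = 34)
I(z)*r = 133*34 = 4522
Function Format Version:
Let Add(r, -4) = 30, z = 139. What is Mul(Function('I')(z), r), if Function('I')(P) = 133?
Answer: 4522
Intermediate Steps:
r = 34 (r = Add(4, 30) = 34)
Mul(Function('I')(z), r) = Mul(133, 34) = 4522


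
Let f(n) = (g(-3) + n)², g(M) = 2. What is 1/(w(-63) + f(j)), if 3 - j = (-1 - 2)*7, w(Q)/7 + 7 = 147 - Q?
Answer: 1/2097 ≈ 0.00047687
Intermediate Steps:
w(Q) = 980 - 7*Q (w(Q) = -49 + 7*(147 - Q) = -49 + (1029 - 7*Q) = 980 - 7*Q)
j = 24 (j = 3 - (-1 - 2)*7 = 3 - (-3)*7 = 3 - 1*(-21) = 3 + 21 = 24)
f(n) = (2 + n)²
1/(w(-63) + f(j)) = 1/((980 - 7*(-63)) + (2 + 24)²) = 1/((980 + 441) + 26²) = 1/(1421 + 676) = 1/2097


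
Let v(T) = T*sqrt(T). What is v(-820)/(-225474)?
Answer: 820*I*sqrt(205)/112737 ≈ 0.10414*I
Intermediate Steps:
v(T) = T**(3/2)
v(-820)/(-225474) = (-820)**(3/2)/(-225474) = -1640*I*sqrt(205)*(-1/225474) = 820*I*sqrt(205)/112737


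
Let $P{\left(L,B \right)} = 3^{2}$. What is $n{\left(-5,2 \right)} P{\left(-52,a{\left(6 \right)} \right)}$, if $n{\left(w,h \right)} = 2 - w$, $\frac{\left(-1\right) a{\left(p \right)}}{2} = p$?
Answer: $63$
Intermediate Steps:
$a{\left(p \right)} = - 2 p$
$P{\left(L,B \right)} = 9$
$n{\left(-5,2 \right)} P{\left(-52,a{\left(6 \right)} \right)} = \left(2 - -5\right) 9 = \left(2 + 5\right) 9 = 7 \cdot 9 = 63$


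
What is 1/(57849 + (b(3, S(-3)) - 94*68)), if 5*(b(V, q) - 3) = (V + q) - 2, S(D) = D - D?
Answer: 5/257301 ≈ 1.9432e-5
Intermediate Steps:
S(D) = 0
b(V, q) = 13/5 + V/5 + q/5 (b(V, q) = 3 + ((V + q) - 2)/5 = 3 + (-2 + V + q)/5 = 3 + (-⅖ + V/5 + q/5) = 13/5 + V/5 + q/5)
1/(57849 + (b(3, S(-3)) - 94*68)) = 1/(57849 + ((13/5 + (⅕)*3 + (⅕)*0) - 94*68)) = 1/(57849 + ((13/5 + ⅗ + 0) - 6392)) = 1/(57849 + (16/5 - 6392)) = 1/(57849 - 31944/5) = 1/(257301/5) = 5/257301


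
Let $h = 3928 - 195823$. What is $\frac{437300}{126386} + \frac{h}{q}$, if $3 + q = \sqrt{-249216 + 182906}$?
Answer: $\frac{4625446505}{380990597} + \frac{17445 i \sqrt{66310}}{6029} \approx 12.141 + 745.1 i$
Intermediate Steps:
$q = -3 + i \sqrt{66310}$ ($q = -3 + \sqrt{-249216 + 182906} = -3 + \sqrt{-66310} = -3 + i \sqrt{66310} \approx -3.0 + 257.51 i$)
$h = -191895$ ($h = 3928 - 195823 = -191895$)
$\frac{437300}{126386} + \frac{h}{q} = \frac{437300}{126386} - \frac{191895}{-3 + i \sqrt{66310}} = 437300 \cdot \frac{1}{126386} - \frac{191895}{-3 + i \sqrt{66310}} = \frac{218650}{63193} - \frac{191895}{-3 + i \sqrt{66310}}$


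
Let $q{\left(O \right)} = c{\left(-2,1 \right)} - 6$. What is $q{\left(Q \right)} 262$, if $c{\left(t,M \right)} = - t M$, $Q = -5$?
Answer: $-1048$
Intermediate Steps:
$c{\left(t,M \right)} = - M t$
$q{\left(O \right)} = -4$ ($q{\left(O \right)} = \left(-1\right) 1 \left(-2\right) - 6 = 2 - 6 = -4$)
$q{\left(Q \right)} 262 = \left(-4\right) 262 = -1048$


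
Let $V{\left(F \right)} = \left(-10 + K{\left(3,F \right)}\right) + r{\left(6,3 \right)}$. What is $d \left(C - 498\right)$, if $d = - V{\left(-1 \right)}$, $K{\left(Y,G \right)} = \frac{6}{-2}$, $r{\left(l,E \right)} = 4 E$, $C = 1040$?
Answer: $542$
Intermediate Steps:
$K{\left(Y,G \right)} = -3$ ($K{\left(Y,G \right)} = 6 \left(- \frac{1}{2}\right) = -3$)
$V{\left(F \right)} = -1$ ($V{\left(F \right)} = \left(-10 - 3\right) + 4 \cdot 3 = -13 + 12 = -1$)
$d = 1$ ($d = \left(-1\right) \left(-1\right) = 1$)
$d \left(C - 498\right) = 1 \left(1040 - 498\right) = 1 \cdot 542 = 542$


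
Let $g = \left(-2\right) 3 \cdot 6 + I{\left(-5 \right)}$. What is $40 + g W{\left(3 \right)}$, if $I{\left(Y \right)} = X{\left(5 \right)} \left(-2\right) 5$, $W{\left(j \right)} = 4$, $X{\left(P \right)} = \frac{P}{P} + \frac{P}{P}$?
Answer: $-184$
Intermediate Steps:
$X{\left(P \right)} = 2$ ($X{\left(P \right)} = 1 + 1 = 2$)
$I{\left(Y \right)} = -20$ ($I{\left(Y \right)} = 2 \left(-2\right) 5 = \left(-4\right) 5 = -20$)
$g = -56$ ($g = \left(-2\right) 3 \cdot 6 - 20 = \left(-6\right) 6 - 20 = -36 - 20 = -56$)
$40 + g W{\left(3 \right)} = 40 - 224 = -184$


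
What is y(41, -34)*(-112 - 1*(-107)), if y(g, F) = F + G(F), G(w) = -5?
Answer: 195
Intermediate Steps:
y(g, F) = -5 + F (y(g, F) = F - 5 = -5 + F)
y(41, -34)*(-112 - 1*(-107)) = (-5 - 34)*(-112 - 1*(-107)) = -39*(-112 + 107) = -39*(-5) = 195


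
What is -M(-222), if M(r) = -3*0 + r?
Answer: 222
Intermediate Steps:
M(r) = r (M(r) = 0 + r = r)
-M(-222) = -1*(-222) = 222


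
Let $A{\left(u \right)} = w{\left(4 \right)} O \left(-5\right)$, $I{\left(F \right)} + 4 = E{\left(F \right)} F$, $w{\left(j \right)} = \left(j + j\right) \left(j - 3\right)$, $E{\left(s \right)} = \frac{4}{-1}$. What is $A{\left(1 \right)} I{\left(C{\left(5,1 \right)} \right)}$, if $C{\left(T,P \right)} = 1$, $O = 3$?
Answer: $960$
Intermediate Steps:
$E{\left(s \right)} = -4$ ($E{\left(s \right)} = 4 \left(-1\right) = -4$)
$w{\left(j \right)} = 2 j \left(-3 + j\right)$
$I{\left(F \right)} = -4 - 4 F$
$A{\left(u \right)} = -120$ ($A{\left(u \right)} = 2 \cdot 4 \left(-3 + 4\right) 3 \left(-5\right) = 2 \cdot 4 \cdot 1 \cdot 3 \left(-5\right) = 8 \cdot 3 \left(-5\right) = 24 \left(-5\right) = -120$)
$A{\left(1 \right)} I{\left(C{\left(5,1 \right)} \right)} = - 120 \left(-4 - 4\right) = \left(-120\right) \left(-8\right) = 960$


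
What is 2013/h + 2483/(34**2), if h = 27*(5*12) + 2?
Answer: 3177227/937516 ≈ 3.3890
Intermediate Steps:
h = 1622 (h = 27*60 + 2 = 1620 + 2 = 1622)
2013/h + 2483/(34**2) = 2013/1622 + 2483/(34**2) = 2013*(1/1622) + 2483/1156 = 2013/1622 + 2483*(1/1156) = 2013/1622 + 2483/1156 = 3177227/937516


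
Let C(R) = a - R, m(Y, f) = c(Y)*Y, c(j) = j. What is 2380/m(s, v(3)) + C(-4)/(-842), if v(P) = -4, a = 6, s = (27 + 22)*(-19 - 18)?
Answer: -2204695/197687707 ≈ -0.011152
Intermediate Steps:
s = -1813 (s = 49*(-37) = -1813)
m(Y, f) = Y**2 (m(Y, f) = Y*Y = Y**2)
C(R) = 6 - R
2380/m(s, v(3)) + C(-4)/(-842) = 2380/((-1813)**2) + (6 - 1*(-4))/(-842) = 2380/3286969 + (6 + 4)*(-1/842) = 2380*(1/3286969) + 10*(-1/842) = 340/469567 - 5/421 = -2204695/197687707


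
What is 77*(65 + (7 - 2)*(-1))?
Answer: 4620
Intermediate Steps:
77*(65 + (7 - 2)*(-1)) = 77*(65 + 5*(-1)) = 77*(65 - 5) = 77*60 = 4620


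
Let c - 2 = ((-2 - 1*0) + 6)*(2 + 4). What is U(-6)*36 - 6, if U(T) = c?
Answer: 930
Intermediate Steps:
c = 26 (c = 2 + ((-2 - 1*0) + 6)*(2 + 4) = 2 + ((-2 + 0) + 6)*6 = 2 + (-2 + 6)*6 = 2 + 4*6 = 2 + 24 = 26)
U(T) = 26
U(-6)*36 - 6 = 26*36 - 6 = 936 - 6 = 930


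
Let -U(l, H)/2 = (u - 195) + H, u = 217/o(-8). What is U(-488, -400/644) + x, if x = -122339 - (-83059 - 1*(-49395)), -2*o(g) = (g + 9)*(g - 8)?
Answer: -56889677/644 ≈ -88338.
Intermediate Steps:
o(g) = -(-8 + g)*(9 + g)/2 (o(g) = -(g + 9)*(g - 8)/2 = -(9 + g)*(-8 + g)/2 = -(-8 + g)*(9 + g)/2)
u = 217/8 (u = 217/(36 - ½*(-8) - ½*(-8)²) = 217/(36 + 4 - ½*64) = 217/(36 + 4 - 32) = 217/8 ≈ 27.125)
U(l, H) = 1343/4 - 2*H (U(l, H) = -2*((217/8 - 195) + H) = -2*(-1343/8 + H) = 1343/4 - 2*H)
x = -88675 (x = -122339 - (-83059 + 49395) = -122339 - 1*(-33664) = -122339 + 33664 = -88675)
U(-488, -400/644) + x = (1343/4 - (-800)/644) - 88675 = (1343/4 - 2*(-100/161)) - 88675 = (1343/4 + 200/161) - 88675 = 217023/644 - 88675 = -56889677/644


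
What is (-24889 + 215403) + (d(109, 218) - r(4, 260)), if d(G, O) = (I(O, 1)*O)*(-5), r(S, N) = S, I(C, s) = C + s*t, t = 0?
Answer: -47110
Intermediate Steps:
I(C, s) = C (I(C, s) = C + s*0 = C + 0 = C)
d(G, O) = -5*O² (d(G, O) = (O*O)*(-5) = O²*(-5) = -5*O²)
(-24889 + 215403) + (d(109, 218) - r(4, 260)) = (-24889 + 215403) + (-5*218² - 1*4) = 190514 + (-5*47524 - 4) = 190514 + (-237620 - 4) = 190514 - 237624 = -47110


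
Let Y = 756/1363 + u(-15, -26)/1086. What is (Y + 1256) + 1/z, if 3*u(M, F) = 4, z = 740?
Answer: 2064576292207/1643041980 ≈ 1256.6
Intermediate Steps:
u(M, F) = 4/3 (u(M, F) = (1/3)*4 = 4/3)
Y = 1234250/2220327 (Y = 756/1363 + (4/3)/1086 = 756*(1/1363) + (4/3)*(1/1086) = 756/1363 + 2/1629 = 1234250/2220327 ≈ 0.55589)
(Y + 1256) + 1/z = (1234250/2220327 + 1256) + 1/740 = 2789964962/2220327 + 1/740 = 2064576292207/1643041980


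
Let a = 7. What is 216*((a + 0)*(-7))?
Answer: -10584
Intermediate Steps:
216*((a + 0)*(-7)) = 216*((7 + 0)*(-7)) = 216*(7*(-7)) = 216*(-49) = -10584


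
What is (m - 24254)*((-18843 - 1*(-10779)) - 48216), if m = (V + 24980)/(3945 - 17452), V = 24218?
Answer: 18440028089280/13507 ≈ 1.3652e+9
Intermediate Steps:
m = -49198/13507 (m = (24218 + 24980)/(3945 - 17452) = 49198/(-13507) = 49198*(-1/13507) = -49198/13507 ≈ -3.6424)
(m - 24254)*((-18843 - 1*(-10779)) - 48216) = (-49198/13507 - 24254)*((-18843 - 1*(-10779)) - 48216) = -327647976*((-18843 + 10779) - 48216)/13507 = -327647976*(-8064 - 48216)/13507 = -327647976/13507*(-56280) = 18440028089280/13507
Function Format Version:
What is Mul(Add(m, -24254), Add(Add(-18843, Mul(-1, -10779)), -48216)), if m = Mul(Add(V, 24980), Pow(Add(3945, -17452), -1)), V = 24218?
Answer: Rational(18440028089280, 13507) ≈ 1.3652e+9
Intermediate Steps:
m = Rational(-49198, 13507) (m = Mul(Add(24218, 24980), Pow(Add(3945, -17452), -1)) = Mul(49198, Pow(-13507, -1)) = Mul(49198, Rational(-1, 13507)) = Rational(-49198, 13507) ≈ -3.6424)
Mul(Add(m, -24254), Add(Add(-18843, Mul(-1, -10779)), -48216)) = Mul(Add(Rational(-49198, 13507), -24254), Add(Add(-18843, Mul(-1, -10779)), -48216)) = Mul(Rational(-327647976, 13507), Add(Add(-18843, 10779), -48216)) = Mul(Rational(-327647976, 13507), Add(-8064, -48216)) = Mul(Rational(-327647976, 13507), -56280) = Rational(18440028089280, 13507)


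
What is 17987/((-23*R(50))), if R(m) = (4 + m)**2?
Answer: -17987/67068 ≈ -0.26819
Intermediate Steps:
17987/((-23*R(50))) = 17987/((-23*(4 + 50)**2)) = 17987/((-23*54**2)) = 17987/((-23*2916)) = 17987/(-67068) = 17987*(-1/67068) = -17987/67068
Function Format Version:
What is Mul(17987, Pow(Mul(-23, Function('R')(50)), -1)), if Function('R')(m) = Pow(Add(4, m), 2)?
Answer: Rational(-17987, 67068) ≈ -0.26819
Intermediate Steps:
Mul(17987, Pow(Mul(-23, Function('R')(50)), -1)) = Mul(17987, Pow(Mul(-23, Pow(Add(4, 50), 2)), -1)) = Mul(17987, Pow(Mul(-23, Pow(54, 2)), -1)) = Mul(17987, Pow(Mul(-23, 2916), -1)) = Mul(17987, Pow(-67068, -1)) = Mul(17987, Rational(-1, 67068)) = Rational(-17987, 67068)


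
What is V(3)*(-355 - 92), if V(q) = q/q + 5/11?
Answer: -7152/11 ≈ -650.18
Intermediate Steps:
V(q) = 16/11 (V(q) = 1 + 5*(1/11) = 1 + 5/11 = 16/11)
V(3)*(-355 - 92) = 16*(-355 - 92)/11 = (16/11)*(-447) = -7152/11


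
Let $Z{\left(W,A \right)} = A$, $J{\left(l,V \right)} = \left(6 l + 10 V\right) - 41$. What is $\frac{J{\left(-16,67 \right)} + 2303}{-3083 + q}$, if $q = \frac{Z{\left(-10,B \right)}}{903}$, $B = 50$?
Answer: $- \frac{2560908}{2783899} \approx -0.9199$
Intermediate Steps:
$J{\left(l,V \right)} = -41 + 6 l + 10 V$
$q = \frac{50}{903} \approx 0.055371$
$\frac{J{\left(-16,67 \right)} + 2303}{-3083 + q} = \frac{\left(-41 + 6 \left(-16\right) + 10 \cdot 67\right) + 2303}{-3083 + \frac{50}{903}} = \frac{\left(-41 - 96 + 670\right) + 2303}{- \frac{2783899}{903}} = \left(533 + 2303\right) \left(- \frac{903}{2783899}\right) = 2836 \left(- \frac{903}{2783899}\right) = - \frac{2560908}{2783899}$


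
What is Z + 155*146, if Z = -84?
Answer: 22546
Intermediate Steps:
Z + 155*146 = -84 + 155*146 = -84 + 22630 = 22546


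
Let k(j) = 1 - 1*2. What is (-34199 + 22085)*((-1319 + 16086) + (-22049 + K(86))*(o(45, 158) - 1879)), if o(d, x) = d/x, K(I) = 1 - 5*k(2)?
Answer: -39646161199089/79 ≈ -5.0185e+11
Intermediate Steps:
k(j) = -1 (k(j) = 1 - 2 = -1)
K(I) = 6 (K(I) = 1 - 5*(-1) = 1 + 5 = 6)
(-34199 + 22085)*((-1319 + 16086) + (-22049 + K(86))*(o(45, 158) - 1879)) = (-34199 + 22085)*((-1319 + 16086) + (-22049 + 6)*(45/158 - 1879)) = -12114*(14767 - 22043*(45*(1/158) - 1879)) = -12114*(14767 - 22043*(45/158 - 1879)) = -12114*(14767 - 22043*(-296837/158)) = -12114*(14767 + 6543177991/158) = -12114*6545511177/158 = -39646161199089/79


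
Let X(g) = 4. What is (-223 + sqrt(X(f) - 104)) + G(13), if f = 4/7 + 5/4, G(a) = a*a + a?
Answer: -41 + 10*I ≈ -41.0 + 10.0*I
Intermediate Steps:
G(a) = a + a**2 (G(a) = a**2 + a = a + a**2)
f = 51/28 (f = 4*(1/7) + 5*(1/4) = 4/7 + 5/4 = 51/28 ≈ 1.8214)
(-223 + sqrt(X(f) - 104)) + G(13) = (-223 + sqrt(4 - 104)) + 13*(1 + 13) = (-223 + sqrt(-100)) + 13*14 = (-223 + 10*I) + 182 = -41 + 10*I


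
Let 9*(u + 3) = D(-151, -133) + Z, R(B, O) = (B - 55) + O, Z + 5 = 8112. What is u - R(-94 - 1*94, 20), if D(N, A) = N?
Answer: 1104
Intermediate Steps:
Z = 8107 (Z = -5 + 8112 = 8107)
R(B, O) = -55 + B + O (R(B, O) = (-55 + B) + O = -55 + B + O)
u = 881 (u = -3 + (-151 + 8107)/9 = -3 + (⅑)*7956 = -3 + 884 = 881)
u - R(-94 - 1*94, 20) = 881 - (-55 + (-94 - 1*94) + 20) = 881 - (-55 + (-94 - 94) + 20) = 881 - (-55 - 188 + 20) = 881 - 1*(-223) = 881 + 223 = 1104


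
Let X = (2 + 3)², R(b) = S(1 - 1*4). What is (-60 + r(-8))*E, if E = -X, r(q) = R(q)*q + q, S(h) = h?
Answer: 1100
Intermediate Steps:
R(b) = -3 (R(b) = 1 - 1*4 = 1 - 4 = -3)
X = 25 (X = 5² = 25)
r(q) = -2*q (r(q) = -3*q + q = -2*q)
E = -25 (E = -1*25 = -25)
(-60 + r(-8))*E = (-60 - 2*(-8))*(-25) = (-60 + 16)*(-25) = -44*(-25) = 1100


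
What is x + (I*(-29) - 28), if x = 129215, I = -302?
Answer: 137945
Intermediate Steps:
x + (I*(-29) - 28) = 129215 + (-302*(-29) - 28) = 129215 + (8758 - 28) = 129215 + 8730 = 137945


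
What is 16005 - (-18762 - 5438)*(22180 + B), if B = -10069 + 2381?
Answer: 350722405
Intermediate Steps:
B = -7688
16005 - (-18762 - 5438)*(22180 + B) = 16005 - (-18762 - 5438)*(22180 - 7688) = 16005 - (-24200)*14492 = 16005 - 1*(-350706400) = 16005 + 350706400 = 350722405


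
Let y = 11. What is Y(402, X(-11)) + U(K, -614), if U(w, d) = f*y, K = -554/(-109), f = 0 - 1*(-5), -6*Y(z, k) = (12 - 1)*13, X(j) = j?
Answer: 187/6 ≈ 31.167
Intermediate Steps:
Y(z, k) = -143/6 (Y(z, k) = -(12 - 1)*13/6 = -11*13/6 = -⅙*143 = -143/6)
f = 5 (f = 0 + 5 = 5)
K = 554/109 (K = -554*(-1/109) = 554/109 ≈ 5.0826)
U(w, d) = 55 (U(w, d) = 5*11 = 55)
Y(402, X(-11)) + U(K, -614) = -143/6 + 55 = 187/6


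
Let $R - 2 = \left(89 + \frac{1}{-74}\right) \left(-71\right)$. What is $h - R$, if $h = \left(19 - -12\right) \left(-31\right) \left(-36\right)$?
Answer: $\frac{3027491}{74} \approx 40912.0$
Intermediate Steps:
$h = 34596$ ($h = \left(19 + 12\right) \left(-31\right) \left(-36\right) = 31 \left(-31\right) \left(-36\right) = \left(-961\right) \left(-36\right) = 34596$)
$R = - \frac{467387}{74}$ ($R = 2 + \left(89 + \frac{1}{-74}\right) \left(-71\right) = 2 + \left(89 - \frac{1}{74}\right) \left(-71\right) = 2 + \frac{6585}{74} \left(-71\right) = 2 - \frac{467535}{74} = - \frac{467387}{74} \approx -6316.0$)
$h - R = 34596 - - \frac{467387}{74} = 34596 + \frac{467387}{74} = \frac{3027491}{74}$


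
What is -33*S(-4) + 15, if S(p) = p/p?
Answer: -18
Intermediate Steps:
S(p) = 1
-33*S(-4) + 15 = -33*1 + 15 = -33 + 15 = -18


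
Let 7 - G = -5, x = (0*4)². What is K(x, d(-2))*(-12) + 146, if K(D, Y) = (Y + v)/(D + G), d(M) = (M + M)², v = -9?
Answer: 139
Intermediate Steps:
d(M) = 4*M² (d(M) = (2*M)² = 4*M²)
x = 0 (x = 0² = 0)
G = 12 (G = 7 - 1*(-5) = 7 + 5 = 12)
K(D, Y) = (-9 + Y)/(12 + D) (K(D, Y) = (Y - 9)/(D + 12) = (-9 + Y)/(12 + D))
K(x, d(-2))*(-12) + 146 = ((-9 + 4*(-2)²)/(12 + 0))*(-12) + 146 = ((-9 + 4*4)/12)*(-12) + 146 = ((-9 + 16)/12)*(-12) + 146 = ((1/12)*7)*(-12) + 146 = (7/12)*(-12) + 146 = -7 + 146 = 139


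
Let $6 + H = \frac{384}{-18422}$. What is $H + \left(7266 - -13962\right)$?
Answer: $\frac{195475650}{9211} \approx 21222.0$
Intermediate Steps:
$H = - \frac{55458}{9211}$ ($H = -6 + \frac{384}{-18422} = -6 + 384 \left(- \frac{1}{18422}\right) = -6 - \frac{192}{9211} = - \frac{55458}{9211} \approx -6.0208$)
$H + \left(7266 - -13962\right) = - \frac{55458}{9211} + \left(7266 - -13962\right) = - \frac{55458}{9211} + \left(7266 + 13962\right) = - \frac{55458}{9211} + 21228 = \frac{195475650}{9211}$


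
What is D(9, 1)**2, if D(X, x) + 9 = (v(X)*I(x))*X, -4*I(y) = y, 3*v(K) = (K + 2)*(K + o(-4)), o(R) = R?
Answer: 40401/16 ≈ 2525.1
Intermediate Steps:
v(K) = (-4 + K)*(2 + K)/3 (v(K) = ((K + 2)*(K - 4))/3 = ((2 + K)*(-4 + K))/3 = ((-4 + K)*(2 + K))/3 = (-4 + K)*(2 + K)/3)
I(y) = -y/4
D(X, x) = -9 - X*x*(-8/3 - 2*X/3 + X**2/3)/4 (D(X, x) = -9 + ((-8/3 - 2*X/3 + X**2/3)*(-x/4))*X = -9 + (-x*(-8/3 - 2*X/3 + X**2/3)/4)*X = -9 - X*x*(-8/3 - 2*X/3 + X**2/3)/4)
D(9, 1)**2 = (-9 + (1/12)*9*1*(8 - 1*9**2 + 2*9))**2 = (-9 + (1/12)*9*1*(8 - 1*81 + 18))**2 = (-9 + (1/12)*9*1*(8 - 81 + 18))**2 = (-9 + (1/12)*9*1*(-55))**2 = (-9 - 165/4)**2 = (-201/4)**2 = 40401/16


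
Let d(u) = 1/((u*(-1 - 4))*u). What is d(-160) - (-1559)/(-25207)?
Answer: -199577207/3226496000 ≈ -0.061856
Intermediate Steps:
d(u) = -1/(5*u²) (d(u) = 1/((u*(-5))*u) = 1/((-5*u)*u) = 1/(-5*u²) = -1/(5*u²))
d(-160) - (-1559)/(-25207) = -⅕/(-160)² - (-1559)/(-25207) = -⅕*1/25600 - (-1559)*(-1)/25207 = -1/128000 - 1*1559/25207 = -1/128000 - 1559/25207 = -199577207/3226496000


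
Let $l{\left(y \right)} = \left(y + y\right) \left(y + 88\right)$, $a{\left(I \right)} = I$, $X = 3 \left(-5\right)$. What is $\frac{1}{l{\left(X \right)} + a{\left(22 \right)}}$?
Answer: $- \frac{1}{2168} \approx -0.00046125$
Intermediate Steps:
$X = -15$
$l{\left(y \right)} = 2 y \left(88 + y\right)$
$\frac{1}{l{\left(X \right)} + a{\left(22 \right)}} = \frac{1}{2 \left(-15\right) \left(88 - 15\right) + 22} = \frac{1}{2 \left(-15\right) 73 + 22} = \frac{1}{-2190 + 22} = \frac{1}{-2168} = - \frac{1}{2168}$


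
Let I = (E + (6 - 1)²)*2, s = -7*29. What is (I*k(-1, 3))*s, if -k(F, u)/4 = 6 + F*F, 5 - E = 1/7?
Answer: 339416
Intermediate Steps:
E = 34/7 (E = 5 - 1/7 = 5 - 1*⅐ = 5 - ⅐ = 34/7 ≈ 4.8571)
k(F, u) = -24 - 4*F² (k(F, u) = -4*(6 + F*F) = -4*(6 + F²) = -24 - 4*F²)
s = -203
I = 418/7 (I = (34/7 + (6 - 1)²)*2 = (34/7 + 5²)*2 = (34/7 + 25)*2 = (209/7)*2 = 418/7 ≈ 59.714)
(I*k(-1, 3))*s = (418*(-24 - 4*(-1)²)/7)*(-203) = (418*(-24 - 4*1)/7)*(-203) = (418*(-24 - 4)/7)*(-203) = ((418/7)*(-28))*(-203) = -1672*(-203) = 339416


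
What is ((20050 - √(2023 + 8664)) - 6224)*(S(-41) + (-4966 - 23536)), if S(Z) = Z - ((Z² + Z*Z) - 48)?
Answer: -440454882 + 31857*√10687 ≈ -4.3716e+8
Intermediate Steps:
S(Z) = 48 + Z - 2*Z² (S(Z) = Z - ((Z² + Z²) - 48) = Z - (2*Z² - 48) = Z - (-48 + 2*Z²) = Z + (48 - 2*Z²) = 48 + Z - 2*Z²)
((20050 - √(2023 + 8664)) - 6224)*(S(-41) + (-4966 - 23536)) = ((20050 - √(2023 + 8664)) - 6224)*((48 - 41 - 2*(-41)²) + (-4966 - 23536)) = ((20050 - √10687) - 6224)*((48 - 41 - 2*1681) - 28502) = (13826 - √10687)*((48 - 41 - 3362) - 28502) = (13826 - √10687)*(-3355 - 28502) = (13826 - √10687)*(-31857) = -440454882 + 31857*√10687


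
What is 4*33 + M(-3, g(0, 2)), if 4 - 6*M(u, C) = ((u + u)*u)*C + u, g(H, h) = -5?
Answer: 889/6 ≈ 148.17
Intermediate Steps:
M(u, C) = ⅔ - u/6 - C*u²/3 (M(u, C) = ⅔ - (((u + u)*u)*C + u)/6 = ⅔ - (((2*u)*u)*C + u)/6 = ⅔ - ((2*u²)*C + u)/6 = ⅔ - (2*C*u² + u)/6 = ⅔ - (u + 2*C*u²)/6 = ⅔ + (-u/6 - C*u²/3) = ⅔ - u/6 - C*u²/3)
4*33 + M(-3, g(0, 2)) = 4*33 + (⅔ - ⅙*(-3) - ⅓*(-5)*(-3)²) = 132 + (⅔ + ½ - ⅓*(-5)*9) = 132 + (⅔ + ½ + 15) = 132 + 97/6 = 889/6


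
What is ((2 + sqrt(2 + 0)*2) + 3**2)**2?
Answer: 129 + 44*sqrt(2) ≈ 191.23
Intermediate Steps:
((2 + sqrt(2 + 0)*2) + 3**2)**2 = ((2 + sqrt(2)*2) + 9)**2 = ((2 + 2*sqrt(2)) + 9)**2 = (11 + 2*sqrt(2))**2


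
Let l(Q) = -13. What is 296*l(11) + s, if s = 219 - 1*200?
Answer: -3829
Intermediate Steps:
s = 19 (s = 219 - 200 = 19)
296*l(11) + s = 296*(-13) + 19 = -3848 + 19 = -3829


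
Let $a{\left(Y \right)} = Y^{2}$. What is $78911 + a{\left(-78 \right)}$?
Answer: $84995$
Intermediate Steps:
$78911 + a{\left(-78 \right)} = 78911 + \left(-78\right)^{2} = 78911 + 6084 = 84995$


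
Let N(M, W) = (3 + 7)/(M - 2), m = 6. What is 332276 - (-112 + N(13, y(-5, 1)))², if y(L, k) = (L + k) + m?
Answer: 38712112/121 ≈ 3.1994e+5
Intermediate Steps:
y(L, k) = 6 + L + k (y(L, k) = (L + k) + 6 = 6 + L + k)
N(M, W) = 10/(-2 + M)
332276 - (-112 + N(13, y(-5, 1)))² = 332276 - (-112 + 10/(-2 + 13))² = 332276 - (-112 + 10/11)² = 332276 - (-1222/11)² = 332276 - 1*1493284/121 = 332276 - 1493284/121 = 38712112/121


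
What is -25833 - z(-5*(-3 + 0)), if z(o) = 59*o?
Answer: -26718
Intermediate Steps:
-25833 - z(-5*(-3 + 0)) = -25833 - 59*(-5*(-3 + 0)) = -25833 - 59*(-5*(-3)) = -25833 - 59*15 = -25833 - 1*885 = -25833 - 885 = -26718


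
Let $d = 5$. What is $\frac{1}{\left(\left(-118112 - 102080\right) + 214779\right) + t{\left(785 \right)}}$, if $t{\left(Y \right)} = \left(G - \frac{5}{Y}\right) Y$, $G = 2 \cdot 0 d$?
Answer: $- \frac{1}{5418} \approx -0.00018457$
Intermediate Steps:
$G = 0$ ($G = 2 \cdot 0 \cdot 5 = 0 \cdot 5 = 0$)
$t{\left(Y \right)} = -5$ ($t{\left(Y \right)} = \left(0 - \frac{5}{Y}\right) Y = - \frac{5}{Y} Y = -5$)
$\frac{1}{\left(\left(-118112 - 102080\right) + 214779\right) + t{\left(785 \right)}} = \frac{1}{\left(\left(-118112 - 102080\right) + 214779\right) - 5} = \frac{1}{\left(-220192 + 214779\right) - 5} = \frac{1}{-5413 - 5} = \frac{1}{-5418} = - \frac{1}{5418}$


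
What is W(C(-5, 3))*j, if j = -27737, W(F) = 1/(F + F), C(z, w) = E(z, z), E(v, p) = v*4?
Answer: 27737/40 ≈ 693.42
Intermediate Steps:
E(v, p) = 4*v
C(z, w) = 4*z
W(F) = 1/(2*F)
W(C(-5, 3))*j = (1/(2*((4*(-5)))))*(-27737) = ((½)/(-20))*(-27737) = ((½)*(-1/20))*(-27737) = -1/40*(-27737) = 27737/40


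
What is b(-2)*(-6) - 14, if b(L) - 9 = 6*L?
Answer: 4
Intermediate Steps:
b(L) = 9 + 6*L
b(-2)*(-6) - 14 = (9 + 6*(-2))*(-6) - 14 = (9 - 12)*(-6) - 14 = -3*(-6) - 14 = 18 - 14 = 4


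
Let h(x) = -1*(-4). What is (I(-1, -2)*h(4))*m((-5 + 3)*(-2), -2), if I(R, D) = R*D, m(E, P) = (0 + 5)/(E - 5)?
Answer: -40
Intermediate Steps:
h(x) = 4
m(E, P) = 5/(-5 + E)
I(R, D) = D*R
(I(-1, -2)*h(4))*m((-5 + 3)*(-2), -2) = (-2*(-1)*4)*(5/(-5 + (-5 + 3)*(-2))) = (2*4)*(5/(-5 - 2*(-2))) = 8*(5/(-5 + 4)) = 8*(5/(-1)) = 8*(5*(-1)) = 8*(-5) = -40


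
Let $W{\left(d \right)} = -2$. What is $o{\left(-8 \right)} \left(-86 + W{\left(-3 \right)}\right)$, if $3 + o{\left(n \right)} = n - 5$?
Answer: $1408$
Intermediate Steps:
$o{\left(n \right)} = -8 + n$ ($o{\left(n \right)} = -3 + \left(n - 5\right) = -3 + \left(-5 + n\right) = -8 + n$)
$o{\left(-8 \right)} \left(-86 + W{\left(-3 \right)}\right) = \left(-8 - 8\right) \left(-86 - 2\right) = \left(-16\right) \left(-88\right) = 1408$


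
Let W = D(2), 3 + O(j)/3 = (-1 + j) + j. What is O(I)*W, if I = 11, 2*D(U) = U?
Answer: 54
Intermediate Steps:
D(U) = U/2
O(j) = -12 + 6*j (O(j) = -9 + 3*((-1 + j) + j) = -9 + 3*(-1 + 2*j) = -9 + (-3 + 6*j) = -12 + 6*j)
W = 1 (W = (½)*2 = 1)
O(I)*W = (-12 + 6*11)*1 = (-12 + 66)*1 = 54*1 = 54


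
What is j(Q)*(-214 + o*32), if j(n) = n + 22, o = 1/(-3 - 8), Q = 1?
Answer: -54878/11 ≈ -4988.9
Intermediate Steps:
o = -1/11 (o = 1/(-11) = -1/11 ≈ -0.090909)
j(n) = 22 + n
j(Q)*(-214 + o*32) = (22 + 1)*(-214 - 1/11*32) = 23*(-214 - 32/11) = 23*(-2386/11) = -54878/11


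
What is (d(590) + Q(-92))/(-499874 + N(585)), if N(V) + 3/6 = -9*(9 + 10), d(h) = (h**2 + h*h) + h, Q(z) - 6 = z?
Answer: -1393408/1000091 ≈ -1.3933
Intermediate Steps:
Q(z) = 6 + z
d(h) = h + 2*h**2 (d(h) = (h**2 + h**2) + h = 2*h**2 + h = h + 2*h**2)
N(V) = -343/2 (N(V) = -1/2 - 9*(9 + 10) = -1/2 - 9*19 = -1/2 - 171 = -343/2)
(d(590) + Q(-92))/(-499874 + N(585)) = (590*(1 + 2*590) + (6 - 92))/(-499874 - 343/2) = (590*(1 + 1180) - 86)/(-1000091/2) = (590*1181 - 86)*(-2/1000091) = (696790 - 86)*(-2/1000091) = 696704*(-2/1000091) = -1393408/1000091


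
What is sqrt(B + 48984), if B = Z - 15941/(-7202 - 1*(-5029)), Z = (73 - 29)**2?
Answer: sqrt(240475264473)/2173 ≈ 225.67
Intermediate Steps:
Z = 1936 (Z = 44**2 = 1936)
B = 4222869/2173 (B = 1936 - 15941/(-7202 - 1*(-5029)) = 1936 - 15941/(-7202 + 5029) = 1936 - 15941/(-2173) = 1936 - 15941*(-1)/2173 = 1936 - 1*(-15941/2173) = 1936 + 15941/2173 = 4222869/2173 ≈ 1943.3)
sqrt(B + 48984) = sqrt(4222869/2173 + 48984) = sqrt(110665101/2173) = sqrt(240475264473)/2173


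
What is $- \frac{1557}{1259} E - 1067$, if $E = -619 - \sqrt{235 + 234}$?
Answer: $- \frac{379570}{1259} + \frac{1557 \sqrt{469}}{1259} \approx -274.7$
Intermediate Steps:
$E = -619 - \sqrt{469} \approx -640.66$
$- \frac{1557}{1259} E - 1067 = - \frac{1557}{1259} \left(-619 - \sqrt{469}\right) - 1067 = \left(-1557\right) \frac{1}{1259} \left(-619 - \sqrt{469}\right) - 1067 = - \frac{1557 \left(-619 - \sqrt{469}\right)}{1259} - 1067 = \left(\frac{963783}{1259} + \frac{1557 \sqrt{469}}{1259}\right) - 1067 = - \frac{379570}{1259} + \frac{1557 \sqrt{469}}{1259}$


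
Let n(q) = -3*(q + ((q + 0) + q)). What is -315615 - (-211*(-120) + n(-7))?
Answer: -340998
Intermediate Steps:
n(q) = -9*q (n(q) = -3*(q + (q + q)) = -3*(q + 2*q) = -9*q)
-315615 - (-211*(-120) + n(-7)) = -315615 - (-211*(-120) - 9*(-7)) = -315615 - (25320 + 63) = -315615 - 1*25383 = -315615 - 25383 = -340998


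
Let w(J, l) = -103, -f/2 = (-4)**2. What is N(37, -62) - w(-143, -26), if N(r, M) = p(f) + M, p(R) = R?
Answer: 9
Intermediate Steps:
f = -32 (f = -2*(-4)**2 = -2*16 = -32)
N(r, M) = -32 + M
N(37, -62) - w(-143, -26) = (-32 - 62) - 1*(-103) = -94 + 103 = 9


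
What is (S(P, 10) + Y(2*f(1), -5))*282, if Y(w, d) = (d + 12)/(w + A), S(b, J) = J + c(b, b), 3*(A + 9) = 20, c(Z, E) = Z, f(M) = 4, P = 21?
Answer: 154536/17 ≈ 9090.4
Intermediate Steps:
A = -7/3 (A = -9 + (⅓)*20 = -9 + 20/3 = -7/3 ≈ -2.3333)
S(b, J) = J + b
Y(w, d) = (12 + d)/(-7/3 + w) (Y(w, d) = (d + 12)/(w - 7/3) = (12 + d)/(-7/3 + w))
(S(P, 10) + Y(2*f(1), -5))*282 = ((10 + 21) + 3*(12 - 5)/(-7 + 3*(2*4)))*282 = (31 + 3*7/(-7 + 3*8))*282 = (31 + 3*7/(-7 + 24))*282 = (31 + 3*7/17)*282 = (31 + 3*(1/17)*7)*282 = (31 + 21/17)*282 = (548/17)*282 = 154536/17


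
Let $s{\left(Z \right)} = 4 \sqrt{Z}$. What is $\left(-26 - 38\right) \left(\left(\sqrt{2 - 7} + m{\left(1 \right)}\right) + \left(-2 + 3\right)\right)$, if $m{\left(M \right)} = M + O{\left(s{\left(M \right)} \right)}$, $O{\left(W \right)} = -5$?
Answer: $192 - 64 i \sqrt{5} \approx 192.0 - 143.11 i$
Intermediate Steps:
$m{\left(M \right)} = -5 + M$ ($m{\left(M \right)} = M - 5 = -5 + M$)
$\left(-26 - 38\right) \left(\left(\sqrt{2 - 7} + m{\left(1 \right)}\right) + \left(-2 + 3\right)\right) = \left(-26 - 38\right) \left(\left(\sqrt{2 - 7} + \left(-5 + 1\right)\right) + \left(-2 + 3\right)\right) = - 64 \left(\left(\sqrt{-5} - 4\right) + 1\right) = - 64 \left(\left(i \sqrt{5} - 4\right) + 1\right) = - 64 \left(\left(-4 + i \sqrt{5}\right) + 1\right) = - 64 \left(-3 + i \sqrt{5}\right) = 192 - 64 i \sqrt{5}$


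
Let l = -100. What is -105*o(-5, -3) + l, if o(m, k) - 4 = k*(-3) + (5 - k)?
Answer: -2305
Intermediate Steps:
o(m, k) = 9 - 4*k (o(m, k) = 4 + (k*(-3) + (5 - k)) = 4 + (-3*k + (5 - k)) = 4 + (5 - 4*k) = 9 - 4*k)
-105*o(-5, -3) + l = -105*(9 - 4*(-3)) - 100 = -105*(9 + 12) - 100 = -105*21 - 100 = -2205 - 100 = -2305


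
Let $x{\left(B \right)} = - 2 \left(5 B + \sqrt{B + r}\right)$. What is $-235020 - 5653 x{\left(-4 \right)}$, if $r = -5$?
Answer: $-461140 + 33918 i \approx -4.6114 \cdot 10^{5} + 33918.0 i$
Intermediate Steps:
$x{\left(B \right)} = - 10 B - 2 \sqrt{-5 + B}$ ($x{\left(B \right)} = - 2 \left(5 B + \sqrt{B - 5}\right) = - 2 \left(5 B + \sqrt{-5 + B}\right) = - 2 \left(\sqrt{-5 + B} + 5 B\right) = - 10 B - 2 \sqrt{-5 + B}$)
$-235020 - 5653 x{\left(-4 \right)} = -235020 - 5653 \left(\left(-10\right) \left(-4\right) - 2 \sqrt{-5 - 4}\right) = -235020 - 5653 \left(40 - 2 \sqrt{-9}\right) = -235020 - 5653 \left(40 - 2 \cdot 3 i\right) = -235020 - 5653 \left(40 - 6 i\right) = -235020 - \left(226120 - 33918 i\right) = -461140 + 33918 i$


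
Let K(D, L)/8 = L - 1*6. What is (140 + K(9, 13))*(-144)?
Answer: -28224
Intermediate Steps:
K(D, L) = -48 + 8*L (K(D, L) = 8*(L - 1*6) = 8*(L - 6) = 8*(-6 + L) = -48 + 8*L)
(140 + K(9, 13))*(-144) = (140 + (-48 + 8*13))*(-144) = (140 + (-48 + 104))*(-144) = (140 + 56)*(-144) = 196*(-144) = -28224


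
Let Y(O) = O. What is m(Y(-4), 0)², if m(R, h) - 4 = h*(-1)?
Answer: 16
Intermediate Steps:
m(R, h) = 4 - h (m(R, h) = 4 + h*(-1) = 4 - h)
m(Y(-4), 0)² = (4 - 1*0)² = (4 + 0)² = 4² = 16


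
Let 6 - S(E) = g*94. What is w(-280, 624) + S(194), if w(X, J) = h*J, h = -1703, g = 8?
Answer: -1063418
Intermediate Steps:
w(X, J) = -1703*J
S(E) = -746 (S(E) = 6 - 8*94 = 6 - 1*752 = 6 - 752 = -746)
w(-280, 624) + S(194) = -1703*624 - 746 = -1062672 - 746 = -1063418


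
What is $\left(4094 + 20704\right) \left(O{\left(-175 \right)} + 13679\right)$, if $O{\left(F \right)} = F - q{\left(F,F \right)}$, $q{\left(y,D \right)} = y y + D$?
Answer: $-420226908$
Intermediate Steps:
$q{\left(y,D \right)} = D + y^{2}$ ($q{\left(y,D \right)} = y^{2} + D = D + y^{2}$)
$O{\left(F \right)} = - F^{2}$ ($O{\left(F \right)} = F - \left(F + F^{2}\right) = - F^{2}$)
$\left(4094 + 20704\right) \left(O{\left(-175 \right)} + 13679\right) = \left(4094 + 20704\right) \left(- \left(-175\right)^{2} + 13679\right) = 24798 \left(\left(-1\right) 30625 + 13679\right) = 24798 \left(-30625 + 13679\right) = 24798 \left(-16946\right) = -420226908$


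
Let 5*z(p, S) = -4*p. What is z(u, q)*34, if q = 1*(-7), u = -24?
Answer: 3264/5 ≈ 652.80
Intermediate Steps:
q = -7
z(p, S) = -4*p/5 (z(p, S) = (-4*p)/5 = -4*p/5)
z(u, q)*34 = -4/5*(-24)*34 = (96/5)*34 = 3264/5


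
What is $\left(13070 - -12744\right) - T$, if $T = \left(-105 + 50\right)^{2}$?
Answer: $22789$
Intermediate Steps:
$T = 3025$ ($T = \left(-55\right)^{2} = 3025$)
$\left(13070 - -12744\right) - T = \left(13070 - -12744\right) - 3025 = \left(13070 + 12744\right) - 3025 = 25814 - 3025 = 22789$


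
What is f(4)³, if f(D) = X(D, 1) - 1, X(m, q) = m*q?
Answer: 27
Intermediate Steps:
f(D) = -1 + D (f(D) = D*1 - 1 = D - 1 = -1 + D)
f(4)³ = (-1 + 4)³ = 3³ = 27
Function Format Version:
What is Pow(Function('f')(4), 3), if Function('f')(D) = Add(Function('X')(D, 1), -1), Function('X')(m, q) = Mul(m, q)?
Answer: 27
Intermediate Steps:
Function('f')(D) = Add(-1, D) (Function('f')(D) = Add(Mul(D, 1), -1) = Add(D, -1) = Add(-1, D))
Pow(Function('f')(4), 3) = Pow(Add(-1, 4), 3) = Pow(3, 3) = 27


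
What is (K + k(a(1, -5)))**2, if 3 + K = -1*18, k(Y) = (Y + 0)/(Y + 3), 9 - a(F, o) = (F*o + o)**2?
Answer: 3087049/7744 ≈ 398.64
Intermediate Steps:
a(F, o) = 9 - (o + F*o)**2 (a(F, o) = 9 - (F*o + o)**2 = 9 - (o + F*o)**2)
k(Y) = Y/(3 + Y)
K = -21 (K = -3 - 1*18 = -3 - 18 = -21)
(K + k(a(1, -5)))**2 = (-21 + (9 - 1*(-5)**2*(1 + 1)**2)/(3 + (9 - 1*(-5)**2*(1 + 1)**2)))**2 = (-21 + (9 - 1*25*2**2)/(3 + (9 - 1*25*2**2)))**2 = (-21 + (9 - 1*25*4)/(3 + (9 - 1*25*4)))**2 = (-21 + (9 - 100)/(3 + (9 - 100)))**2 = (-21 - 91/(3 - 91))**2 = (-21 - 91/(-88))**2 = (-21 - 91*(-1/88))**2 = (-21 + 91/88)**2 = (-1757/88)**2 = 3087049/7744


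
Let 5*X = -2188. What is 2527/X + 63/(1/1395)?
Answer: 192279745/2188 ≈ 87879.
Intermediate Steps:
X = -2188/5 (X = (⅕)*(-2188) = -2188/5 ≈ -437.60)
2527/X + 63/(1/1395) = 2527/(-2188/5) + 63/(1/1395) = 2527*(-5/2188) + 63/(1/1395) = -12635/2188 + 63*1395 = -12635/2188 + 87885 = 192279745/2188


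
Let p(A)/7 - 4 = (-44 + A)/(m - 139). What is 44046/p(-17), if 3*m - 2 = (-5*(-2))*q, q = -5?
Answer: 2275710/1589 ≈ 1432.2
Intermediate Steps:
m = -16 (m = ⅔ + (-5*(-2)*(-5))/3 = ⅔ + (10*(-5))/3 = ⅔ + (⅓)*(-50) = ⅔ - 50/3 = -16)
p(A) = 4648/155 - 7*A/155 (p(A) = 28 + 7*((-44 + A)/(-16 - 139)) = 28 + 7*((-44 + A)/(-155)) = 28 + 7*((-44 + A)*(-1/155)) = 28 + 7*(44/155 - A/155) = 28 + (308/155 - 7*A/155) = 4648/155 - 7*A/155)
44046/p(-17) = 44046/(4648/155 - 7/155*(-17)) = 44046/(4648/155 + 119/155) = 44046/(4767/155) = 44046*(155/4767) = 2275710/1589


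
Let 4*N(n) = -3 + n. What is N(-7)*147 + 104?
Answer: -527/2 ≈ -263.50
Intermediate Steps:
N(n) = -¾ + n/4 (N(n) = (-3 + n)/4 = -¾ + n/4)
N(-7)*147 + 104 = (-¾ + (¼)*(-7))*147 + 104 = (-¾ - 7/4)*147 + 104 = -5/2*147 + 104 = -735/2 + 104 = -527/2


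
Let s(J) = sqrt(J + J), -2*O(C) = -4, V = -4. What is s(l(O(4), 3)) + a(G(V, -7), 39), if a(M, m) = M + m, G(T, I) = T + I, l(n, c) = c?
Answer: 28 + sqrt(6) ≈ 30.449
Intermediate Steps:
O(C) = 2 (O(C) = -1/2*(-4) = 2)
s(J) = sqrt(2)*sqrt(J) (s(J) = sqrt(2*J) = sqrt(2)*sqrt(J))
G(T, I) = I + T
s(l(O(4), 3)) + a(G(V, -7), 39) = sqrt(2)*sqrt(3) + ((-7 - 4) + 39) = sqrt(6) + (-11 + 39) = sqrt(6) + 28 = 28 + sqrt(6)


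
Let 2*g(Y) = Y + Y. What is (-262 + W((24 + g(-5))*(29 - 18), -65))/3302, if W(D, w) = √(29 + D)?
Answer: -131/1651 + √238/3302 ≈ -0.074674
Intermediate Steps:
g(Y) = Y (g(Y) = (Y + Y)/2 = (2*Y)/2 = Y)
(-262 + W((24 + g(-5))*(29 - 18), -65))/3302 = (-262 + √(29 + (24 - 5)*(29 - 18)))/3302 = (-262 + √(29 + 19*11))*(1/3302) = (-262 + √(29 + 209))*(1/3302) = (-262 + √238)*(1/3302) = -131/1651 + √238/3302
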